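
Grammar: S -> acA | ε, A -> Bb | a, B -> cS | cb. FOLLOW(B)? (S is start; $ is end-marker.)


$ ∈ FOLLOW(S). For each A -> αBβ: add FIRST(β)\{ε} to FOLLOW(B); if β nullable, add FOLLOW(A).
FOLLOW(B) = {b}


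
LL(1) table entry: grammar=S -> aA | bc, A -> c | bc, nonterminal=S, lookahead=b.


For [S, b]: 'b' ∈ FIRST(bc)
Entry: S -> bc


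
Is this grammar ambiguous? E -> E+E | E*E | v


'v+v*v' has two parse trees (no precedence encoded between + and *)
Ambiguous


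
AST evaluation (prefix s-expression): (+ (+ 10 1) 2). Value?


Evaluate inner: (+ 10 1) = 11
Evaluate root: (+ 11 2) = 13
Result: 13


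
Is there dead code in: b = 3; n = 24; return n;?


b is assigned but never read
Dead: 'b = 3'


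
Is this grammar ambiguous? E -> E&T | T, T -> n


precedence layered via separate nonterminal T: deterministic
Unambiguous


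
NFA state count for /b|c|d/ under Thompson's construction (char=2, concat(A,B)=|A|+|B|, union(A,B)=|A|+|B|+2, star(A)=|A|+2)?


Syntax tree has 3 char leaf(s), 2 union(s), 0 star(s)
chars contribute 3×2 = 6; each union adds +2; each star adds +2
Total: 6 + 4 + 0 = 10 states


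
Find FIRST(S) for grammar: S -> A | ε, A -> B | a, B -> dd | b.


Per alternative of S: FIRST(A) = {a, b, d}; FIRST(ε) = {ε}
FIRST(S) = {a, b, d, ε}


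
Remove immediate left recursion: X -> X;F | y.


Left-recursive alternatives: X;F; non-recursive: y
Introduce X': X -> yX', X' -> ;FX' | ε


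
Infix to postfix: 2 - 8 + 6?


Left to right (same or higher precedence on left)
Postfix: 2 8 - 6 +


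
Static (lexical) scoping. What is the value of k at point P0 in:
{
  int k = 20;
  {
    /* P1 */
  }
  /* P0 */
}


k declared in the same block as P0
k = 20


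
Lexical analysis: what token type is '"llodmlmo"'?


Pattern: double-quoted sequence
Type: STRING_LITERAL


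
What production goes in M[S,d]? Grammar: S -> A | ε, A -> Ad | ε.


For [S, d]: 'd' ∈ FIRST(A)
Entry: S -> A


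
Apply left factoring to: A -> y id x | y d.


Common prefix: 'y'
Factored: A -> y A', A' -> id x | d


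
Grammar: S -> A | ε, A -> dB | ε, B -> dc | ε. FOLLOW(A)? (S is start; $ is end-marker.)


$ ∈ FOLLOW(S). For each A -> αBβ: add FIRST(β)\{ε} to FOLLOW(B); if β nullable, add FOLLOW(A).
FOLLOW(A) = {$}


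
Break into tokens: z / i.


Scan left to right, longest-match per lexeme
Tokens: ID(z), OP(/), ID(i)


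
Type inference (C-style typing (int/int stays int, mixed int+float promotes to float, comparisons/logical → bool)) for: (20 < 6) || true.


Operand types: bool || bool
Rule: logical operators take bool operands and yield bool
Result type: bool


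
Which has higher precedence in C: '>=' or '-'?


'-' is additive (level 9); '>=' is relational (level 7)
Higher level binds tighter
'-' has higher precedence than '>='


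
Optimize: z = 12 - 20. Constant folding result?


12 - 20 = -8 at compile time
Optimized: z = -8


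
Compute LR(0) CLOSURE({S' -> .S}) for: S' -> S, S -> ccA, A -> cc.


Start: S' -> .S
For each item with dot before a nonterminal B, add B -> .γ for every B-production
Closure: [S' -> .S, S -> .ccA]


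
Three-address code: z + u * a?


Break into single-operator statements:
t1 = u * a
t2 = z + t1


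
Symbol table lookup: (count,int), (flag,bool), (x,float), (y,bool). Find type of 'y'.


Lookup 'y' → type bool


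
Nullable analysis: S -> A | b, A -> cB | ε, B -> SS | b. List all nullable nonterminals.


A nonterminal is nullable iff some alternative derives ε (directly, or every symbol in it is nullable)
Nullable: {A, B, S}


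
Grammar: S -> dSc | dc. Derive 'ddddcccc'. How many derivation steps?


Derivation: S => dSc => ddScc => dddSccc => ddddcccc
Steps: 4


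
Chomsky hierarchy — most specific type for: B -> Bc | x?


Left-linear: every RHS is a terminal or one nonterminal followed by a terminal
Classification: Type 3 (Regular)


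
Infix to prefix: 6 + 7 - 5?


left-to-right (same/higher precedence on left): tree is (- (+ 6 7) 5)
Prefix: - + 6 7 5


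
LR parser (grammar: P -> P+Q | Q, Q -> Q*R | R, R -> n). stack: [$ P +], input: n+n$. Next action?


no handle ('P+' is not any RHS); shift 'n'
Action: shift


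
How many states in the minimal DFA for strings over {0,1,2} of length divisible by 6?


Track length mod 6: states 0..5, accept at 0
Minimal DFA: 6 states


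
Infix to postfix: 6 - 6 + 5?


Left to right (same or higher precedence on left)
Postfix: 6 6 - 5 +


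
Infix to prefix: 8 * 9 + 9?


left-to-right (same/higher precedence on left): tree is (+ (* 8 9) 9)
Prefix: + * 8 9 9


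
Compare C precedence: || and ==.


'==' is equality (level 6); '||' is logical OR (level 1)
Higher level binds tighter
'==' has higher precedence than '||'


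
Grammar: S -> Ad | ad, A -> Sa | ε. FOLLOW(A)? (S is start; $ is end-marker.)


$ ∈ FOLLOW(S). For each A -> αBβ: add FIRST(β)\{ε} to FOLLOW(B); if β nullable, add FOLLOW(A).
FOLLOW(A) = {d}


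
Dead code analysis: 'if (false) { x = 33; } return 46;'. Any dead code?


condition is constant false, so the whole block is unreachable
Dead: 'if (false) { x = 33; }'


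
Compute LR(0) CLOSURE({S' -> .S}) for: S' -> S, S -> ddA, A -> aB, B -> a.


Start: S' -> .S
For each item with dot before a nonterminal B, add B -> .γ for every B-production
Closure: [S' -> .S, S -> .ddA]


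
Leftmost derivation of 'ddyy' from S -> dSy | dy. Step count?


Derivation: S => dSy => ddyy
Steps: 2


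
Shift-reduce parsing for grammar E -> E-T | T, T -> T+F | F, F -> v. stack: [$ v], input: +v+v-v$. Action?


'v' on top is the handle for F -> v
Action: reduce (F -> v)


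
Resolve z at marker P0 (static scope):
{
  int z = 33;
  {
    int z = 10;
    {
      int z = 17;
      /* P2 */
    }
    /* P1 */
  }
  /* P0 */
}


z declared in the same block as P0
z = 33


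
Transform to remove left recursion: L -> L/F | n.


Left-recursive alternatives: L/F; non-recursive: n
Introduce L': L -> nL', L' -> /FL' | ε


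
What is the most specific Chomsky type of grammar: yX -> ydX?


LHS has context (more than one symbol) and |LHS| ≤ |RHS|
Classification: Type 1 (Context-Sensitive)


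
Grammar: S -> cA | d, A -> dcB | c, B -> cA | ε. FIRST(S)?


Per alternative of S: FIRST(cA) = {c}; FIRST(d) = {d}
FIRST(S) = {c, d}


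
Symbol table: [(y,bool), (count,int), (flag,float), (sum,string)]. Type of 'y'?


Lookup 'y' → type bool


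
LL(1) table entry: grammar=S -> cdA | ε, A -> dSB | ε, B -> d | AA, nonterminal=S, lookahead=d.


For [S, d]: ε is nullable and 'd' ∈ FOLLOW(S)
Entry: S -> ε


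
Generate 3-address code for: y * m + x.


Break into single-operator statements:
t1 = y * m
t2 = t1 + x


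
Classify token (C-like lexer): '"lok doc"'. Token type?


Pattern: double-quoted sequence
Type: STRING_LITERAL


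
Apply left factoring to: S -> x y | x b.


Common prefix: 'x'
Factored: S -> x S', S' -> y | b


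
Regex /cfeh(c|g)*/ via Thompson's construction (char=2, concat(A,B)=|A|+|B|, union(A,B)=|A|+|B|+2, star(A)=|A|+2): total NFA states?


Syntax tree has 6 char leaf(s), 1 union(s), 1 star(s)
chars contribute 6×2 = 12; each union adds +2; each star adds +2
Total: 12 + 2 + 2 = 16 states


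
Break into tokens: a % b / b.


Scan left to right, longest-match per lexeme
Tokens: ID(a), OP(%), ID(b), OP(/), ID(b)


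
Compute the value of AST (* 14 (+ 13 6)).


Evaluate inner: (+ 13 6) = 19
Evaluate root: (* 14 19) = 266
Result: 266


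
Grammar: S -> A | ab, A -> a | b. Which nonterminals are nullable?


A nonterminal is nullable iff some alternative derives ε (directly, or every symbol in it is nullable)
Nullable: {}


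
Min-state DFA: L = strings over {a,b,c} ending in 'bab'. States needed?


Track the longest suffix of input matching a prefix of 'bab': 4 classes (prefixes of length 0..3)
Minimal DFA: 4 states


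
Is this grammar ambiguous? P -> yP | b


right-linear, alternatives start with distinct terminals 'y' vs 'b': unique leftmost derivation
Unambiguous


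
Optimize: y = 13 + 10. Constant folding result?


13 + 10 = 23 at compile time
Optimized: y = 23


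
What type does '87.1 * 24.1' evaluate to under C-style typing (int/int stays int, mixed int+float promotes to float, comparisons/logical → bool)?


Operand types: float * float
Rule: mixed int/float promotes to float; int/int stays int
Result type: float


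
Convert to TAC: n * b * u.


Break into single-operator statements:
t1 = n * b
t2 = t1 * u


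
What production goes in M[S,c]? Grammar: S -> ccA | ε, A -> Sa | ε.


For [S, c]: 'c' ∈ FIRST(ccA)
Entry: S -> ccA


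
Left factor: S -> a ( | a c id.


Common prefix: 'a'
Factored: S -> a S', S' -> ( | c id


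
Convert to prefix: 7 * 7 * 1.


left-to-right (same/higher precedence on left): tree is (* (* 7 7) 1)
Prefix: * * 7 7 1


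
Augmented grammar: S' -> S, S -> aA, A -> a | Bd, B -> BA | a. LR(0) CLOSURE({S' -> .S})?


Start: S' -> .S
For each item with dot before a nonterminal B, add B -> .γ for every B-production
Closure: [S' -> .S, S -> .aA]


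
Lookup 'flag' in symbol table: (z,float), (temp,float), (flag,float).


Lookup 'flag' → type float


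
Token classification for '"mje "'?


Pattern: double-quoted sequence
Type: STRING_LITERAL


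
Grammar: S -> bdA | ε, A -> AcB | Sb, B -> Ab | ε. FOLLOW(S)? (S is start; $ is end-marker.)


$ ∈ FOLLOW(S). For each A -> αBβ: add FIRST(β)\{ε} to FOLLOW(B); if β nullable, add FOLLOW(A).
FOLLOW(S) = {$, b}


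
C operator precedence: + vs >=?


'+' is additive (level 9); '>=' is relational (level 7)
Higher level binds tighter
'+' has higher precedence than '>='


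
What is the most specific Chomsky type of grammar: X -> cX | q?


Right-linear: every RHS is a terminal or a terminal followed by one nonterminal
Classification: Type 3 (Regular)


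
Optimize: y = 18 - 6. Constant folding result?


18 - 6 = 12 at compile time
Optimized: y = 12


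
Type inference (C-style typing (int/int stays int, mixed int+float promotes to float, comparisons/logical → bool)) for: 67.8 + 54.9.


Operand types: float + float
Rule: mixed int/float promotes to float; int/int stays int
Result type: float


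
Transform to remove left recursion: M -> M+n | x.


Left-recursive alternatives: M+n; non-recursive: x
Introduce M': M -> xM', M' -> +nM' | ε


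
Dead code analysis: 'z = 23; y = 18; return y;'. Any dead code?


z is assigned but never read
Dead: 'z = 23'


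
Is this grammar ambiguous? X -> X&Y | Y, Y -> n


precedence layered via separate nonterminal Y: deterministic
Unambiguous


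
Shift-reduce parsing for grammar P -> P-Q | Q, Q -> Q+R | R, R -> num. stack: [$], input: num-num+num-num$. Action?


no handle on stack; shift 'num'
Action: shift


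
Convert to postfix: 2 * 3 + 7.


Left to right (same or higher precedence on left)
Postfix: 2 3 * 7 +


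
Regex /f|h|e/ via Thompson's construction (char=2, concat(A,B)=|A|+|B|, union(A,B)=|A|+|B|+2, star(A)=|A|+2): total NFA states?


Syntax tree has 3 char leaf(s), 2 union(s), 0 star(s)
chars contribute 3×2 = 6; each union adds +2; each star adds +2
Total: 6 + 4 + 0 = 10 states


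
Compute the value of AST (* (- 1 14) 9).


Evaluate inner: (- 1 14) = -13
Evaluate root: (* -13 9) = -117
Result: -117


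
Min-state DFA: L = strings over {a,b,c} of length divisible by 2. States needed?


Track length mod 2: states 0..1, accept at 0
Minimal DFA: 2 states


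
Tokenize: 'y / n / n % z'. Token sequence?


Scan left to right, longest-match per lexeme
Tokens: ID(y), OP(/), ID(n), OP(/), ID(n), OP(%), ID(z)


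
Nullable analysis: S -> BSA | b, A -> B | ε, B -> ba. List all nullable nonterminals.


A nonterminal is nullable iff some alternative derives ε (directly, or every symbol in it is nullable)
Nullable: {A}


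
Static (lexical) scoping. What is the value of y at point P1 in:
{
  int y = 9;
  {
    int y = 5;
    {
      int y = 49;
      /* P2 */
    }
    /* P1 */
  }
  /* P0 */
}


y declared in the same block as P1
y = 5


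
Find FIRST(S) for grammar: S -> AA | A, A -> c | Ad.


Per alternative of S: FIRST(AA) = {c}; FIRST(A) = {c}
FIRST(S) = {c}


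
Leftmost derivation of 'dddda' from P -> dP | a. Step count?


Derivation: P => dP => ddP => dddP => ddddP => dddda
Steps: 5


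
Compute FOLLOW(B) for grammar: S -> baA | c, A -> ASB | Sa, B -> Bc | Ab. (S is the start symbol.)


$ ∈ FOLLOW(S). For each A -> αBβ: add FIRST(β)\{ε} to FOLLOW(B); if β nullable, add FOLLOW(A).
FOLLOW(B) = {$, a, b, c}


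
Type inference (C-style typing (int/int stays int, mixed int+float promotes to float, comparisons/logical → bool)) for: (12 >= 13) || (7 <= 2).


Operand types: bool || bool
Rule: logical operators take bool operands and yield bool
Result type: bool


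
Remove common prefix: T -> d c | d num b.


Common prefix: 'd'
Factored: T -> d T', T' -> c | num b


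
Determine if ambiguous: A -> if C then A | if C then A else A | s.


dangling else: 'if C then if C then s else s' parses two ways
Ambiguous


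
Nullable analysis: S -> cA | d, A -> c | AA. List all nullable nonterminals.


A nonterminal is nullable iff some alternative derives ε (directly, or every symbol in it is nullable)
Nullable: {}


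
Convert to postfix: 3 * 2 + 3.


Left to right (same or higher precedence on left)
Postfix: 3 2 * 3 +


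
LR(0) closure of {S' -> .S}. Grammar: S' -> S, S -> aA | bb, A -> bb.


Start: S' -> .S
For each item with dot before a nonterminal B, add B -> .γ for every B-production
Closure: [S' -> .S, S -> .aA, S -> .bb]


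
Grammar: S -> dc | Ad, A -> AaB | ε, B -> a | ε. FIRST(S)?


Per alternative of S: FIRST(dc) = {d}; FIRST(Ad) = {a, d}
FIRST(S) = {a, d}


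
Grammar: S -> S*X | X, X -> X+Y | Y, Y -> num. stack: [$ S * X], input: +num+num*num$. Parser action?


'+' can extend X; shift to build X -> X+Y
Action: shift


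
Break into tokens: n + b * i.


Scan left to right, longest-match per lexeme
Tokens: ID(n), OP(+), ID(b), OP(*), ID(i)


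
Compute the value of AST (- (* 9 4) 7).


Evaluate inner: (* 9 4) = 36
Evaluate root: (- 36 7) = 29
Result: 29


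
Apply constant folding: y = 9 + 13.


9 + 13 = 22 at compile time
Optimized: y = 22


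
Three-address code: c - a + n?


Break into single-operator statements:
t1 = c - a
t2 = t1 + n


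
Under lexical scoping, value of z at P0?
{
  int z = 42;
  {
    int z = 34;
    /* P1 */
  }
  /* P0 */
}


z declared in the same block as P0
z = 42


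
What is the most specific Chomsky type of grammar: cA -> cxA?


LHS has context (more than one symbol) and |LHS| ≤ |RHS|
Classification: Type 1 (Context-Sensitive)


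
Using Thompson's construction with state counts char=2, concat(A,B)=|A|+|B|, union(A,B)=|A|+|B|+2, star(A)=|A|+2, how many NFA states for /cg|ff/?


Syntax tree has 4 char leaf(s), 1 union(s), 0 star(s)
chars contribute 4×2 = 8; each union adds +2; each star adds +2
Total: 8 + 2 + 0 = 10 states


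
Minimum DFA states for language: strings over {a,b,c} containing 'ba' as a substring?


KMP-style automaton: 2 progress states + 1 absorbing accept = 3
Minimal DFA: 3 states


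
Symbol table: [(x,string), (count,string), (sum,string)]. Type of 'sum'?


Lookup 'sum' → type string


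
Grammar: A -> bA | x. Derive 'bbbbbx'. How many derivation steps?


Derivation: A => bA => bbA => bbbA => bbbbA => bbbbbA => bbbbbx
Steps: 6


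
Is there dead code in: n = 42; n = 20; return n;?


first assignment to n is overwritten before any read
Dead: 'n = 42'


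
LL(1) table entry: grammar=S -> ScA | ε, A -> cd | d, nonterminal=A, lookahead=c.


For [A, c]: 'c' ∈ FIRST(cd)
Entry: A -> cd


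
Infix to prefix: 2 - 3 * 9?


'*' binds tighter: tree is (- 2 (* 3 9))
Prefix: - 2 * 3 9


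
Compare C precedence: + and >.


'+' is additive (level 9); '>' is relational (level 7)
Higher level binds tighter
'+' has higher precedence than '>'


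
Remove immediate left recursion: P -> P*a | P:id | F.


Left-recursive alternatives: P*a, P:id; non-recursive: F
Introduce P': P -> FP', P' -> *aP' | :idP' | ε


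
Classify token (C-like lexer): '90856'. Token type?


Pattern: digits only
Type: INTEGER_LITERAL


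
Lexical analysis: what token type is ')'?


Pattern: delimiter/punctuation
Type: PUNCTUATION


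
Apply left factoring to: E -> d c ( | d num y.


Common prefix: 'd'
Factored: E -> d E', E' -> c ( | num y


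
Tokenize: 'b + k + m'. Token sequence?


Scan left to right, longest-match per lexeme
Tokens: ID(b), OP(+), ID(k), OP(+), ID(m)


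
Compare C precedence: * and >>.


'*' is multiplicative (level 10); '>>' is shift (level 8)
Higher level binds tighter
'*' has higher precedence than '>>'


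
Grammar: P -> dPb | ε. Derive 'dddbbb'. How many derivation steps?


Derivation: P => dPb => ddPbb => dddPbbb => dddbbb
Steps: 4


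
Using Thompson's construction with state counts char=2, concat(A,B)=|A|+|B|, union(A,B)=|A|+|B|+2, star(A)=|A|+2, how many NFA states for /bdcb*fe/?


Syntax tree has 6 char leaf(s), 0 union(s), 1 star(s)
chars contribute 6×2 = 12; each union adds +2; each star adds +2
Total: 12 + 0 + 2 = 14 states


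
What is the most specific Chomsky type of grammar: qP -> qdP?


LHS has context (more than one symbol) and |LHS| ≤ |RHS|
Classification: Type 1 (Context-Sensitive)


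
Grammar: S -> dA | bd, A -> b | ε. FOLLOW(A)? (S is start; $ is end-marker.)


$ ∈ FOLLOW(S). For each A -> αBβ: add FIRST(β)\{ε} to FOLLOW(B); if β nullable, add FOLLOW(A).
FOLLOW(A) = {$}


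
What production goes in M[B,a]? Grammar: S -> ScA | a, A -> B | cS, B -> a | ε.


For [B, a]: 'a' ∈ FIRST(a)
Entry: B -> a


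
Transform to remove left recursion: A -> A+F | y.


Left-recursive alternatives: A+F; non-recursive: y
Introduce A': A -> yA', A' -> +FA' | ε


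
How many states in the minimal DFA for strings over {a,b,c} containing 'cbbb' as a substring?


KMP-style automaton: 4 progress states + 1 absorbing accept = 5
Minimal DFA: 5 states


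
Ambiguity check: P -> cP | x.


right-linear, alternatives start with distinct terminals 'c' vs 'x': unique leftmost derivation
Unambiguous


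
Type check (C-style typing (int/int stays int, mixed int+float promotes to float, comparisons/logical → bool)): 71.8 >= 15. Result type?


Operand types: float >= int
Rule: comparison yields bool
Result type: bool


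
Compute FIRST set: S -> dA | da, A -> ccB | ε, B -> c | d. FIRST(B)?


Per alternative of B: FIRST(c) = {c}; FIRST(d) = {d}
FIRST(B) = {c, d}


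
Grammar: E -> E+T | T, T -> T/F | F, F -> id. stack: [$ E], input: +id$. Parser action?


shift '+' to continue E -> E+T
Action: shift


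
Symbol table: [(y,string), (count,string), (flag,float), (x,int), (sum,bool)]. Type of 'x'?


Lookup 'x' → type int


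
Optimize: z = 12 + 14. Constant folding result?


12 + 14 = 26 at compile time
Optimized: z = 26


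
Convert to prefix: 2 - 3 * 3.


'*' binds tighter: tree is (- 2 (* 3 3))
Prefix: - 2 * 3 3


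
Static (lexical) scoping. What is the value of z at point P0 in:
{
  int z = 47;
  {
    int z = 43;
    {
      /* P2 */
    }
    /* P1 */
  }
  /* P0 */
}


z declared in the same block as P0
z = 47


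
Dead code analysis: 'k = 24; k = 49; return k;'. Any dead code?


first assignment to k is overwritten before any read
Dead: 'k = 24'


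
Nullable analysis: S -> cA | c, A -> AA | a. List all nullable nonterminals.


A nonterminal is nullable iff some alternative derives ε (directly, or every symbol in it is nullable)
Nullable: {}


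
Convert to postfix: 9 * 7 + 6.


Left to right (same or higher precedence on left)
Postfix: 9 7 * 6 +


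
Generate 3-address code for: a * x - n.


Break into single-operator statements:
t1 = a * x
t2 = t1 - n


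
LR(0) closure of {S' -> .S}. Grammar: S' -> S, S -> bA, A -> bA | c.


Start: S' -> .S
For each item with dot before a nonterminal B, add B -> .γ for every B-production
Closure: [S' -> .S, S -> .bA]


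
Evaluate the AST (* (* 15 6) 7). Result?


Evaluate inner: (* 15 6) = 90
Evaluate root: (* 90 7) = 630
Result: 630


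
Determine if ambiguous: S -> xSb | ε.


balanced x^n…b^n: each string has a unique parse
Unambiguous


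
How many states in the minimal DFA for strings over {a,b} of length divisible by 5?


Track length mod 5: states 0..4, accept at 0
Minimal DFA: 5 states


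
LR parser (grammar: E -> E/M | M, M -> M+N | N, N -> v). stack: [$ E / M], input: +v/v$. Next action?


'+' can extend M; shift to build M -> M+N
Action: shift


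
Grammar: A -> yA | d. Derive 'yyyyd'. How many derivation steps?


Derivation: A => yA => yyA => yyyA => yyyyA => yyyyd
Steps: 5


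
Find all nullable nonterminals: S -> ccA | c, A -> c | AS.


A nonterminal is nullable iff some alternative derives ε (directly, or every symbol in it is nullable)
Nullable: {}


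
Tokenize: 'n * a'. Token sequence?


Scan left to right, longest-match per lexeme
Tokens: ID(n), OP(*), ID(a)


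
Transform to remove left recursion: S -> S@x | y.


Left-recursive alternatives: S@x; non-recursive: y
Introduce S': S -> yS', S' -> @xS' | ε


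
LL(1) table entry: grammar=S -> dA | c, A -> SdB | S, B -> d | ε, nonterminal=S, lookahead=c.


For [S, c]: 'c' ∈ FIRST(c)
Entry: S -> c


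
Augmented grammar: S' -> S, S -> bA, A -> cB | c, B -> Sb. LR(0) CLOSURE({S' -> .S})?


Start: S' -> .S
For each item with dot before a nonterminal B, add B -> .γ for every B-production
Closure: [S' -> .S, S -> .bA]


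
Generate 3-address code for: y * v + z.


Break into single-operator statements:
t1 = y * v
t2 = t1 + z


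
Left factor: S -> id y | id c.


Common prefix: 'id'
Factored: S -> id S', S' -> y | c


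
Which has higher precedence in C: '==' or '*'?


'*' is multiplicative (level 10); '==' is equality (level 6)
Higher level binds tighter
'*' has higher precedence than '=='


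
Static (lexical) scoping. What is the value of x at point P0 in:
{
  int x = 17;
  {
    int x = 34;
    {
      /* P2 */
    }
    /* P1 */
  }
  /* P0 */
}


x declared in the same block as P0
x = 17


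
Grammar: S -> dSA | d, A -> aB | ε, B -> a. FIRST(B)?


Per alternative of B: FIRST(a) = {a}
FIRST(B) = {a}


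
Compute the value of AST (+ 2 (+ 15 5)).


Evaluate inner: (+ 15 5) = 20
Evaluate root: (+ 2 20) = 22
Result: 22


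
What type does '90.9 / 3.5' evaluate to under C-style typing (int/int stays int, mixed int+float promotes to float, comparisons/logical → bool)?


Operand types: float / float
Rule: mixed int/float promotes to float; int/int stays int
Result type: float


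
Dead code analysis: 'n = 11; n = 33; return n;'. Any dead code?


first assignment to n is overwritten before any read
Dead: 'n = 11'


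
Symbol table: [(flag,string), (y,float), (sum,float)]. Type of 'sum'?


Lookup 'sum' → type float


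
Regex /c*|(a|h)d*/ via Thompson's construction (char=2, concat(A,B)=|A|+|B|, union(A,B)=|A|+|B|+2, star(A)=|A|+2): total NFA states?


Syntax tree has 4 char leaf(s), 2 union(s), 2 star(s)
chars contribute 4×2 = 8; each union adds +2; each star adds +2
Total: 8 + 4 + 4 = 16 states


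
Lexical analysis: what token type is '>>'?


Pattern: operator symbol
Type: OPERATOR


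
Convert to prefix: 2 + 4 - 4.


left-to-right (same/higher precedence on left): tree is (- (+ 2 4) 4)
Prefix: - + 2 4 4


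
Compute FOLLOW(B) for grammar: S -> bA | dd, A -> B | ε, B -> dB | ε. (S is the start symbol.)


$ ∈ FOLLOW(S). For each A -> αBβ: add FIRST(β)\{ε} to FOLLOW(B); if β nullable, add FOLLOW(A).
FOLLOW(B) = {$}


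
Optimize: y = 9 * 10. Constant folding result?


9 * 10 = 90 at compile time
Optimized: y = 90


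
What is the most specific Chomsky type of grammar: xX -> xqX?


LHS has context (more than one symbol) and |LHS| ≤ |RHS|
Classification: Type 1 (Context-Sensitive)


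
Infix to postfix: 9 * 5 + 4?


Left to right (same or higher precedence on left)
Postfix: 9 5 * 4 +


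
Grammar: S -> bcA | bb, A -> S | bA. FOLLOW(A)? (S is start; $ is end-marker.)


$ ∈ FOLLOW(S). For each A -> αBβ: add FIRST(β)\{ε} to FOLLOW(B); if β nullable, add FOLLOW(A).
FOLLOW(A) = {$}


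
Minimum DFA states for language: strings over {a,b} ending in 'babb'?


Track the longest suffix of input matching a prefix of 'babb': 5 classes (prefixes of length 0..4)
Minimal DFA: 5 states


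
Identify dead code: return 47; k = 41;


statement follows a return and is unreachable
Dead: 'k = 41'


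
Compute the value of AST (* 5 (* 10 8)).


Evaluate inner: (* 10 8) = 80
Evaluate root: (* 5 80) = 400
Result: 400


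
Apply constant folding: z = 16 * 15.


16 * 15 = 240 at compile time
Optimized: z = 240


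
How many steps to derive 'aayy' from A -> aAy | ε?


Derivation: A => aAy => aaAyy => aayy
Steps: 3


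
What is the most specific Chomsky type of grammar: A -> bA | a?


Right-linear: every RHS is a terminal or a terminal followed by one nonterminal
Classification: Type 3 (Regular)


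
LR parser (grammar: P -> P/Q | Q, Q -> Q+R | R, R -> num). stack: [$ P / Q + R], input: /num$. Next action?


handle 'Q+R' on top
Action: reduce (Q -> Q+R)


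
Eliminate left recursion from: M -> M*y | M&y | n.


Left-recursive alternatives: M*y, M&y; non-recursive: n
Introduce M': M -> nM', M' -> *yM' | &yM' | ε


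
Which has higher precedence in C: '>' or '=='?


'>' is relational (level 7); '==' is equality (level 6)
Higher level binds tighter
'>' has higher precedence than '=='


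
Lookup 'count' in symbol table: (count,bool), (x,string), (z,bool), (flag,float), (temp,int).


Lookup 'count' → type bool


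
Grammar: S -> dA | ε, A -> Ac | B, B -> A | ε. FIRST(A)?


Per alternative of A: FIRST(Ac) = {c}; FIRST(B) = {c, ε}
FIRST(A) = {c, ε}


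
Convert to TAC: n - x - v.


Break into single-operator statements:
t1 = n - x
t2 = t1 - v


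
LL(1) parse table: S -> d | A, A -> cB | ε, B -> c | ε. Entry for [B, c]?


For [B, c]: 'c' ∈ FIRST(c)
Entry: B -> c


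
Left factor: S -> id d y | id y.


Common prefix: 'id'
Factored: S -> id S', S' -> d y | y


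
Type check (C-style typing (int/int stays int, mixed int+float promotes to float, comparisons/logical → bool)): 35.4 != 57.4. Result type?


Operand types: float != float
Rule: comparison yields bool
Result type: bool


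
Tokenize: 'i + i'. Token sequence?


Scan left to right, longest-match per lexeme
Tokens: ID(i), OP(+), ID(i)


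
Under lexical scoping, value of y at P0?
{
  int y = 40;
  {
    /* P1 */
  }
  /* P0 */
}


y declared in the same block as P0
y = 40


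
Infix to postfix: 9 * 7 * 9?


Left to right (same or higher precedence on left)
Postfix: 9 7 * 9 *


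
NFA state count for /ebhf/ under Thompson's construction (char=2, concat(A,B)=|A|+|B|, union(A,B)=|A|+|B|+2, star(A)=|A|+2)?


Syntax tree has 4 char leaf(s), 0 union(s), 0 star(s)
chars contribute 4×2 = 8; each union adds +2; each star adds +2
Total: 8 + 0 + 0 = 8 states


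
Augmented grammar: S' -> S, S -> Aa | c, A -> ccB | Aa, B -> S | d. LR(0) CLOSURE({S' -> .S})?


Start: S' -> .S
For each item with dot before a nonterminal B, add B -> .γ for every B-production
Closure: [S' -> .S, S -> .Aa, S -> .c, A -> .ccB, A -> .Aa]


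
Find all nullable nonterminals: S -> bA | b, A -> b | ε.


A nonterminal is nullable iff some alternative derives ε (directly, or every symbol in it is nullable)
Nullable: {A}


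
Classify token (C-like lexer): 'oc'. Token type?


Pattern: letter/underscore followed by alphanumerics, not a keyword
Type: IDENTIFIER


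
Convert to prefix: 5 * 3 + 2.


left-to-right (same/higher precedence on left): tree is (+ (* 5 3) 2)
Prefix: + * 5 3 2


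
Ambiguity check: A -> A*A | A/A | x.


'x*x/x' has two parse trees (no precedence encoded between * and /)
Ambiguous


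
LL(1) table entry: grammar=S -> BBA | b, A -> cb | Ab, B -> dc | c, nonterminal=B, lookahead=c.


For [B, c]: 'c' ∈ FIRST(c)
Entry: B -> c


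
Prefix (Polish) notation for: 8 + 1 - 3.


left-to-right (same/higher precedence on left): tree is (- (+ 8 1) 3)
Prefix: - + 8 1 3


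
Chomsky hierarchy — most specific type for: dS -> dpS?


LHS has context (more than one symbol) and |LHS| ≤ |RHS|
Classification: Type 1 (Context-Sensitive)


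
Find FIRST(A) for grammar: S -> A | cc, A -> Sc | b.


Per alternative of A: FIRST(Sc) = {b, c}; FIRST(b) = {b}
FIRST(A) = {b, c}


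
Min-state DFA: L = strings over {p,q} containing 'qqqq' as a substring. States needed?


KMP-style automaton: 4 progress states + 1 absorbing accept = 5
Minimal DFA: 5 states


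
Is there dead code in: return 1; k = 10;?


statement follows a return and is unreachable
Dead: 'k = 10'


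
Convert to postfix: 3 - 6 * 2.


* has higher precedence, evaluate 6*2 first
Postfix: 3 6 2 * -


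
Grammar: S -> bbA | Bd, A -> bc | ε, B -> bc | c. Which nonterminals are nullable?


A nonterminal is nullable iff some alternative derives ε (directly, or every symbol in it is nullable)
Nullable: {A}


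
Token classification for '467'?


Pattern: digits only
Type: INTEGER_LITERAL


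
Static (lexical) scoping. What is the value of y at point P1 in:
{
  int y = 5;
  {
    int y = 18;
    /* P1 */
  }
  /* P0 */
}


y declared in the same block as P1
y = 18


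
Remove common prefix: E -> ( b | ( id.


Common prefix: '('
Factored: E -> ( E', E' -> b | id


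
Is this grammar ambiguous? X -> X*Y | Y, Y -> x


precedence layered via separate nonterminal Y: deterministic
Unambiguous


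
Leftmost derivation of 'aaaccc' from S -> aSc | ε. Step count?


Derivation: S => aSc => aaScc => aaaSccc => aaaccc
Steps: 4


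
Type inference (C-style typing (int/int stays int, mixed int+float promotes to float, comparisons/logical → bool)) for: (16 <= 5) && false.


Operand types: bool && bool
Rule: logical operators take bool operands and yield bool
Result type: bool


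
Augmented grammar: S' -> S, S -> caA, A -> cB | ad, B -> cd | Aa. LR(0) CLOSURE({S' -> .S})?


Start: S' -> .S
For each item with dot before a nonterminal B, add B -> .γ for every B-production
Closure: [S' -> .S, S -> .caA]


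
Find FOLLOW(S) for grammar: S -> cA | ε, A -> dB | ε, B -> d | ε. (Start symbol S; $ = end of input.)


$ ∈ FOLLOW(S). For each A -> αBβ: add FIRST(β)\{ε} to FOLLOW(B); if β nullable, add FOLLOW(A).
FOLLOW(S) = {$}


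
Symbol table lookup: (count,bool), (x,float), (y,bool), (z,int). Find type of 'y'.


Lookup 'y' → type bool


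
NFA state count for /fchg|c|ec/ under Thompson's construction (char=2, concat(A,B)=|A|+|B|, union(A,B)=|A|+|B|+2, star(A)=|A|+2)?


Syntax tree has 7 char leaf(s), 2 union(s), 0 star(s)
chars contribute 7×2 = 14; each union adds +2; each star adds +2
Total: 14 + 4 + 0 = 18 states


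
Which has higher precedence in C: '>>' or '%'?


'%' is multiplicative (level 10); '>>' is shift (level 8)
Higher level binds tighter
'%' has higher precedence than '>>'


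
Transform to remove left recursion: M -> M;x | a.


Left-recursive alternatives: M;x; non-recursive: a
Introduce M': M -> aM', M' -> ;xM' | ε


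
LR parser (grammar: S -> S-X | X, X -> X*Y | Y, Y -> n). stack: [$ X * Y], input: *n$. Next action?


handle 'X*Y' on top
Action: reduce (X -> X*Y)


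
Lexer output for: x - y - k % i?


Scan left to right, longest-match per lexeme
Tokens: ID(x), OP(-), ID(y), OP(-), ID(k), OP(%), ID(i)


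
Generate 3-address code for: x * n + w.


Break into single-operator statements:
t1 = x * n
t2 = t1 + w


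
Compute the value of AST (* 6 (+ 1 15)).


Evaluate inner: (+ 1 15) = 16
Evaluate root: (* 6 16) = 96
Result: 96


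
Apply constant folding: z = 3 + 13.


3 + 13 = 16 at compile time
Optimized: z = 16


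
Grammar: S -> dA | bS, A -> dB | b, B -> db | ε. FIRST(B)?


Per alternative of B: FIRST(db) = {d}; FIRST(ε) = {ε}
FIRST(B) = {d, ε}


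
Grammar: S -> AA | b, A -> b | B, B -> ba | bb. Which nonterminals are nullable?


A nonterminal is nullable iff some alternative derives ε (directly, or every symbol in it is nullable)
Nullable: {}


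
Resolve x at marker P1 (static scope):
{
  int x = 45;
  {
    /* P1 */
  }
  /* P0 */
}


P1's block does not declare x; resolves to the enclosing declaration at depth 0
x = 45


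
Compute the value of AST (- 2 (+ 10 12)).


Evaluate inner: (+ 10 12) = 22
Evaluate root: (- 2 22) = -20
Result: -20


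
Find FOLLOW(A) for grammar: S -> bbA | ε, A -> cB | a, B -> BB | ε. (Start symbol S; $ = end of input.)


$ ∈ FOLLOW(S). For each A -> αBβ: add FIRST(β)\{ε} to FOLLOW(B); if β nullable, add FOLLOW(A).
FOLLOW(A) = {$}


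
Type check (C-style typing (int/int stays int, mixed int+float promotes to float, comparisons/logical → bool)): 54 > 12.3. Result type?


Operand types: int > float
Rule: comparison yields bool
Result type: bool


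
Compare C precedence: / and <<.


'/' is multiplicative (level 10); '<<' is shift (level 8)
Higher level binds tighter
'/' has higher precedence than '<<'


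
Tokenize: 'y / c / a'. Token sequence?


Scan left to right, longest-match per lexeme
Tokens: ID(y), OP(/), ID(c), OP(/), ID(a)


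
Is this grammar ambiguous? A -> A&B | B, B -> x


precedence layered via separate nonterminal B: deterministic
Unambiguous


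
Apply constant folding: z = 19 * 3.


19 * 3 = 57 at compile time
Optimized: z = 57


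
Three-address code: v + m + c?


Break into single-operator statements:
t1 = v + m
t2 = t1 + c


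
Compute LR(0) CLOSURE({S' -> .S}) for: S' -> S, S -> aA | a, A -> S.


Start: S' -> .S
For each item with dot before a nonterminal B, add B -> .γ for every B-production
Closure: [S' -> .S, S -> .aA, S -> .a]


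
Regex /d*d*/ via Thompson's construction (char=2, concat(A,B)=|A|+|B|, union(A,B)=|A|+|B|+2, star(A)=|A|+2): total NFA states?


Syntax tree has 2 char leaf(s), 0 union(s), 2 star(s)
chars contribute 2×2 = 4; each union adds +2; each star adds +2
Total: 4 + 0 + 4 = 8 states


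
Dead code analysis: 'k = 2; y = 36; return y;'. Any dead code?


k is assigned but never read
Dead: 'k = 2'


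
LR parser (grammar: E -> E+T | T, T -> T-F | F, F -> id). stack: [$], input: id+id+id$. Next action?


no handle on stack; shift 'id'
Action: shift


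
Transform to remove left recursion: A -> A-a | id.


Left-recursive alternatives: A-a; non-recursive: id
Introduce A': A -> idA', A' -> -aA' | ε


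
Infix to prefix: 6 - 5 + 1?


left-to-right (same/higher precedence on left): tree is (+ (- 6 5) 1)
Prefix: + - 6 5 1


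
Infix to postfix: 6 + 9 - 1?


Left to right (same or higher precedence on left)
Postfix: 6 9 + 1 -


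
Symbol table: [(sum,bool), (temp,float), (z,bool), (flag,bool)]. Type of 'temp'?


Lookup 'temp' → type float


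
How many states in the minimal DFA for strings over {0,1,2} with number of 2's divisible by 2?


Track (count of 2) mod 2: states 0..1, accept at 0
Minimal DFA: 2 states


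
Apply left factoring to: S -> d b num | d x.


Common prefix: 'd'
Factored: S -> d S', S' -> b num | x


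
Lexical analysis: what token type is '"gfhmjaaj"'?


Pattern: double-quoted sequence
Type: STRING_LITERAL


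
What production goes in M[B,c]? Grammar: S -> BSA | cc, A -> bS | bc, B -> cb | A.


For [B, c]: 'c' ∈ FIRST(cb)
Entry: B -> cb


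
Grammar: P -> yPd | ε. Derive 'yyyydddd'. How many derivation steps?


Derivation: P => yPd => yyPdd => yyyPddd => yyyyPdddd => yyyydddd
Steps: 5


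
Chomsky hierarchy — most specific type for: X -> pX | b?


Right-linear: every RHS is a terminal or a terminal followed by one nonterminal
Classification: Type 3 (Regular)


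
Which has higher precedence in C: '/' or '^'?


'/' is multiplicative (level 10); '^' is bitwise XOR (level 4)
Higher level binds tighter
'/' has higher precedence than '^'


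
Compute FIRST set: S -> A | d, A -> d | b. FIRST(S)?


Per alternative of S: FIRST(A) = {b, d}; FIRST(d) = {d}
FIRST(S) = {b, d}


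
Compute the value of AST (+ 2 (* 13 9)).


Evaluate inner: (* 13 9) = 117
Evaluate root: (+ 2 117) = 119
Result: 119


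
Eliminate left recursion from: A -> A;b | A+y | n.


Left-recursive alternatives: A;b, A+y; non-recursive: n
Introduce A': A -> nA', A' -> ;bA' | +yA' | ε


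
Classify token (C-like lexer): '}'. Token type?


Pattern: delimiter/punctuation
Type: PUNCTUATION


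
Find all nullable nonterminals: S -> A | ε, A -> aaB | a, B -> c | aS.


A nonterminal is nullable iff some alternative derives ε (directly, or every symbol in it is nullable)
Nullable: {S}


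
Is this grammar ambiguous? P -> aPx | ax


balanced a^n…x^n: each string has a unique parse
Unambiguous


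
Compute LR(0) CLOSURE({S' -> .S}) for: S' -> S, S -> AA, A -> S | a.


Start: S' -> .S
For each item with dot before a nonterminal B, add B -> .γ for every B-production
Closure: [S' -> .S, S -> .AA, A -> .S, A -> .a]


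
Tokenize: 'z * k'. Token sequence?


Scan left to right, longest-match per lexeme
Tokens: ID(z), OP(*), ID(k)


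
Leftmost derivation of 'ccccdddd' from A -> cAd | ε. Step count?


Derivation: A => cAd => ccAdd => cccAddd => ccccAdddd => ccccdddd
Steps: 5


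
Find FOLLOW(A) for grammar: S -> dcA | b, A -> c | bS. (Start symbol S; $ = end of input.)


$ ∈ FOLLOW(S). For each A -> αBβ: add FIRST(β)\{ε} to FOLLOW(B); if β nullable, add FOLLOW(A).
FOLLOW(A) = {$}


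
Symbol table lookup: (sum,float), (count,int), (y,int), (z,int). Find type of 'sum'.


Lookup 'sum' → type float


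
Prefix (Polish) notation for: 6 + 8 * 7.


'*' binds tighter: tree is (+ 6 (* 8 7))
Prefix: + 6 * 8 7


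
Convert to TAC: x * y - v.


Break into single-operator statements:
t1 = x * y
t2 = t1 - v


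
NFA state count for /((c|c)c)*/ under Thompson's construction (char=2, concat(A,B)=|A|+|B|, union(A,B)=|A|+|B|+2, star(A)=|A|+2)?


Syntax tree has 3 char leaf(s), 1 union(s), 1 star(s)
chars contribute 3×2 = 6; each union adds +2; each star adds +2
Total: 6 + 2 + 2 = 10 states


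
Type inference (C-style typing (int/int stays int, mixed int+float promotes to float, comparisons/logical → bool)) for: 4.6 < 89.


Operand types: float < int
Rule: comparison yields bool
Result type: bool


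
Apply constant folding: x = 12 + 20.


12 + 20 = 32 at compile time
Optimized: x = 32


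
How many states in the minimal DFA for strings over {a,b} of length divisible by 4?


Track length mod 4: states 0..3, accept at 0
Minimal DFA: 4 states
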